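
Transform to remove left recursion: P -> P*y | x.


Left-recursive alternatives: P*y; non-recursive: x
Introduce P': P -> xP', P' -> *yP' | ε


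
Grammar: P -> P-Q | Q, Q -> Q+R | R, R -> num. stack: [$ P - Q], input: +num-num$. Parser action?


'+' can extend Q; shift to build Q -> Q+R
Action: shift


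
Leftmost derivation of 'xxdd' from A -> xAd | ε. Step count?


Derivation: A => xAd => xxAdd => xxdd
Steps: 3


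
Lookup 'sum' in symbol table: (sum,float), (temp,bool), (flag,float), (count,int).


Lookup 'sum' → type float


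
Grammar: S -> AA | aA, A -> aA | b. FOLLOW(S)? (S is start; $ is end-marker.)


$ ∈ FOLLOW(S). For each A -> αBβ: add FIRST(β)\{ε} to FOLLOW(B); if β nullable, add FOLLOW(A).
FOLLOW(S) = {$}


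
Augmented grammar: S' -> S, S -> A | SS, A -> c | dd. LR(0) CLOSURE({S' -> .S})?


Start: S' -> .S
For each item with dot before a nonterminal B, add B -> .γ for every B-production
Closure: [S' -> .S, S -> .A, S -> .SS, A -> .c, A -> .dd]


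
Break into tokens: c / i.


Scan left to right, longest-match per lexeme
Tokens: ID(c), OP(/), ID(i)


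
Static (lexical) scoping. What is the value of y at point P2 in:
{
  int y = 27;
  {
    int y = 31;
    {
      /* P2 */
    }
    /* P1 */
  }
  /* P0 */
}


P2's block does not declare y; resolves to the enclosing declaration at depth 1
y = 31


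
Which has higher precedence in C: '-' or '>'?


'-' is additive (level 9); '>' is relational (level 7)
Higher level binds tighter
'-' has higher precedence than '>'


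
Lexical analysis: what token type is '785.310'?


Pattern: digits with a decimal point
Type: FLOAT_LITERAL


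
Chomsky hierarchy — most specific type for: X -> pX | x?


Right-linear: every RHS is a terminal or a terminal followed by one nonterminal
Classification: Type 3 (Regular)


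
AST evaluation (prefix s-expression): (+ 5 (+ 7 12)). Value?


Evaluate inner: (+ 7 12) = 19
Evaluate root: (+ 5 19) = 24
Result: 24


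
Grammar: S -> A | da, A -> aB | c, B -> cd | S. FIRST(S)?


Per alternative of S: FIRST(A) = {a, c}; FIRST(da) = {d}
FIRST(S) = {a, c, d}


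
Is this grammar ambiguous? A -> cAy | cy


balanced c^n…y^n: each string has a unique parse
Unambiguous


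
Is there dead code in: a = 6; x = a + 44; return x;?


a is read by x's definition; x is returned
No dead code


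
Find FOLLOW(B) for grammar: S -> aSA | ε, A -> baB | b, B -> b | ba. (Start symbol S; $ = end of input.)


$ ∈ FOLLOW(S). For each A -> αBβ: add FIRST(β)\{ε} to FOLLOW(B); if β nullable, add FOLLOW(A).
FOLLOW(B) = {$, b}


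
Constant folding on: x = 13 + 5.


13 + 5 = 18 at compile time
Optimized: x = 18


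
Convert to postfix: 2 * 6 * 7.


Left to right (same or higher precedence on left)
Postfix: 2 6 * 7 *


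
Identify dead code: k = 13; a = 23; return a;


k is assigned but never read
Dead: 'k = 13'


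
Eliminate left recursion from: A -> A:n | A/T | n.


Left-recursive alternatives: A:n, A/T; non-recursive: n
Introduce A': A -> nA', A' -> :nA' | /TA' | ε


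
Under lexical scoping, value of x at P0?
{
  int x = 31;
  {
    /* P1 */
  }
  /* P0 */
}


x declared in the same block as P0
x = 31


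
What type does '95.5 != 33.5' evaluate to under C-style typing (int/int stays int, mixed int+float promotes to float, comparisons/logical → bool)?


Operand types: float != float
Rule: comparison yields bool
Result type: bool


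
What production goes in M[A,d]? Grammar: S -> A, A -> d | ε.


For [A, d]: 'd' ∈ FIRST(d)
Entry: A -> d


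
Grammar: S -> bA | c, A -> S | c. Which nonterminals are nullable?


A nonterminal is nullable iff some alternative derives ε (directly, or every symbol in it is nullable)
Nullable: {}


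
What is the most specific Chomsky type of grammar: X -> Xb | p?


Left-linear: every RHS is a terminal or one nonterminal followed by a terminal
Classification: Type 3 (Regular)


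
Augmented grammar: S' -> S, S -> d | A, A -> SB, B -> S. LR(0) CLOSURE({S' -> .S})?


Start: S' -> .S
For each item with dot before a nonterminal B, add B -> .γ for every B-production
Closure: [S' -> .S, S -> .d, S -> .A, A -> .SB]


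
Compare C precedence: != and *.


'*' is multiplicative (level 10); '!=' is equality (level 6)
Higher level binds tighter
'*' has higher precedence than '!='


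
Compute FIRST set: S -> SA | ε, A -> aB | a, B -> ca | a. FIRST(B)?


Per alternative of B: FIRST(ca) = {c}; FIRST(a) = {a}
FIRST(B) = {a, c}


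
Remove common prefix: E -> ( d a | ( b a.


Common prefix: '('
Factored: E -> ( E', E' -> d a | b a


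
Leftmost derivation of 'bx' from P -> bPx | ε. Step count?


Derivation: P => bPx => bx
Steps: 2


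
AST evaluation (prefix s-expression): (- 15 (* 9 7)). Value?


Evaluate inner: (* 9 7) = 63
Evaluate root: (- 15 63) = -48
Result: -48


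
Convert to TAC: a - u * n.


Break into single-operator statements:
t1 = u * n
t2 = a - t1


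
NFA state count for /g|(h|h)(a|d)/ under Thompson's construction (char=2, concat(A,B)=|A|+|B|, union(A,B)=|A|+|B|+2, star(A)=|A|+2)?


Syntax tree has 5 char leaf(s), 3 union(s), 0 star(s)
chars contribute 5×2 = 10; each union adds +2; each star adds +2
Total: 10 + 6 + 0 = 16 states


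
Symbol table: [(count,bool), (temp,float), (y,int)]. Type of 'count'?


Lookup 'count' → type bool


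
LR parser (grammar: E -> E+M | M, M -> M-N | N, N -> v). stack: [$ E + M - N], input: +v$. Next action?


handle 'M-N' on top
Action: reduce (M -> M-N)


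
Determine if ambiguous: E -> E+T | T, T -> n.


precedence layered via separate nonterminal T: deterministic
Unambiguous


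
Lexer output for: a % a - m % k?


Scan left to right, longest-match per lexeme
Tokens: ID(a), OP(%), ID(a), OP(-), ID(m), OP(%), ID(k)


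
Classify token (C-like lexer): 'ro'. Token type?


Pattern: letter/underscore followed by alphanumerics, not a keyword
Type: IDENTIFIER


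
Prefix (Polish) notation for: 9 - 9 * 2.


'*' binds tighter: tree is (- 9 (* 9 2))
Prefix: - 9 * 9 2


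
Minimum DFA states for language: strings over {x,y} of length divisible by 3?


Track length mod 3: states 0..2, accept at 0
Minimal DFA: 3 states


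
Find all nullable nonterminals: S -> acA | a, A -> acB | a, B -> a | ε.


A nonterminal is nullable iff some alternative derives ε (directly, or every symbol in it is nullable)
Nullable: {B}


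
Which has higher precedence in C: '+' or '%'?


'%' is multiplicative (level 10); '+' is additive (level 9)
Higher level binds tighter
'%' has higher precedence than '+'


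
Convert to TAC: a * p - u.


Break into single-operator statements:
t1 = a * p
t2 = t1 - u


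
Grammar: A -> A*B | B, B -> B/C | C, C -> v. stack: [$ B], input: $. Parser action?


lookahead ∉ {/} so B won't extend; reduce A -> B
Action: reduce (A -> B)


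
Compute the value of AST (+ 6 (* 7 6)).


Evaluate inner: (* 7 6) = 42
Evaluate root: (+ 6 42) = 48
Result: 48


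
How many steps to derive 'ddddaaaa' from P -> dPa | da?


Derivation: P => dPa => ddPaa => dddPaaa => ddddaaaa
Steps: 4


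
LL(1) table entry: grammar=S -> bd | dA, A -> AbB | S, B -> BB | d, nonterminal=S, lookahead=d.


For [S, d]: 'd' ∈ FIRST(dA)
Entry: S -> dA


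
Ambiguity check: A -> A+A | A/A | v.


'v+v/v' has two parse trees (no precedence encoded between + and /)
Ambiguous


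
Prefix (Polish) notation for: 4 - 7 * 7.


'*' binds tighter: tree is (- 4 (* 7 7))
Prefix: - 4 * 7 7


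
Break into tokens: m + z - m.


Scan left to right, longest-match per lexeme
Tokens: ID(m), OP(+), ID(z), OP(-), ID(m)


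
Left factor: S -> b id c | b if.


Common prefix: 'b'
Factored: S -> b S', S' -> id c | if


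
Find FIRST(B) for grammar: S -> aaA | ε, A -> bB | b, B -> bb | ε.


Per alternative of B: FIRST(bb) = {b}; FIRST(ε) = {ε}
FIRST(B) = {b, ε}


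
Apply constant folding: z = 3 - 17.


3 - 17 = -14 at compile time
Optimized: z = -14


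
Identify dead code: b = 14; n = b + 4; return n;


b is read by n's definition; n is returned
No dead code


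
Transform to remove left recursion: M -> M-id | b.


Left-recursive alternatives: M-id; non-recursive: b
Introduce M': M -> bM', M' -> -idM' | ε


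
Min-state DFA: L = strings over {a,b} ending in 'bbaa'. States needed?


Track the longest suffix of input matching a prefix of 'bbaa': 5 classes (prefixes of length 0..4)
Minimal DFA: 5 states


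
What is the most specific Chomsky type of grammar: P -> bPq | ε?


Single nonterminal LHS, but b^n q^n is not regular
Classification: Type 2 (Context-Free)


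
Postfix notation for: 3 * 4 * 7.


Left to right (same or higher precedence on left)
Postfix: 3 4 * 7 *


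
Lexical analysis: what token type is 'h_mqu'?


Pattern: letter/underscore followed by alphanumerics, not a keyword
Type: IDENTIFIER


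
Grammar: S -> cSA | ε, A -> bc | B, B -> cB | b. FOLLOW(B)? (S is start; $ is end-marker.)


$ ∈ FOLLOW(S). For each A -> αBβ: add FIRST(β)\{ε} to FOLLOW(B); if β nullable, add FOLLOW(A).
FOLLOW(B) = {$, b, c}


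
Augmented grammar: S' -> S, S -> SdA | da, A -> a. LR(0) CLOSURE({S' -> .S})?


Start: S' -> .S
For each item with dot before a nonterminal B, add B -> .γ for every B-production
Closure: [S' -> .S, S -> .SdA, S -> .da]


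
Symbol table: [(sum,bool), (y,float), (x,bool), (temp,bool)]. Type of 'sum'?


Lookup 'sum' → type bool


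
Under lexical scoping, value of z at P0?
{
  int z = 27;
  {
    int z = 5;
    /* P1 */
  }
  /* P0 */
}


z declared in the same block as P0
z = 27


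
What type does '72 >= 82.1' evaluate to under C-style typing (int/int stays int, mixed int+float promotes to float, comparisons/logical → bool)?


Operand types: int >= float
Rule: comparison yields bool
Result type: bool


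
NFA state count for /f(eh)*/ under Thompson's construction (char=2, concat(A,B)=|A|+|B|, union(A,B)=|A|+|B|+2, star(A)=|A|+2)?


Syntax tree has 3 char leaf(s), 0 union(s), 1 star(s)
chars contribute 3×2 = 6; each union adds +2; each star adds +2
Total: 6 + 0 + 2 = 8 states


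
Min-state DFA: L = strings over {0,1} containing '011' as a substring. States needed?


KMP-style automaton: 3 progress states + 1 absorbing accept = 4
Minimal DFA: 4 states


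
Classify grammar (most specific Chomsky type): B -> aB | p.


Right-linear: every RHS is a terminal or a terminal followed by one nonterminal
Classification: Type 3 (Regular)


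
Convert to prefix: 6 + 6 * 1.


'*' binds tighter: tree is (+ 6 (* 6 1))
Prefix: + 6 * 6 1


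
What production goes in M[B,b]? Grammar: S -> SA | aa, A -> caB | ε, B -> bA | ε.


For [B, b]: 'b' ∈ FIRST(bA)
Entry: B -> bA


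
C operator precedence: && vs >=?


'>=' is relational (level 7); '&&' is logical AND (level 2)
Higher level binds tighter
'>=' has higher precedence than '&&'


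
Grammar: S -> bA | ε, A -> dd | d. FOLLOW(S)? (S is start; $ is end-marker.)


$ ∈ FOLLOW(S). For each A -> αBβ: add FIRST(β)\{ε} to FOLLOW(B); if β nullable, add FOLLOW(A).
FOLLOW(S) = {$}


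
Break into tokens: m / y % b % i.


Scan left to right, longest-match per lexeme
Tokens: ID(m), OP(/), ID(y), OP(%), ID(b), OP(%), ID(i)


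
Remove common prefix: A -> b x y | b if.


Common prefix: 'b'
Factored: A -> b A', A' -> x y | if


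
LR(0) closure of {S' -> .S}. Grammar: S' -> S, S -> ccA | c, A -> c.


Start: S' -> .S
For each item with dot before a nonterminal B, add B -> .γ for every B-production
Closure: [S' -> .S, S -> .ccA, S -> .c]


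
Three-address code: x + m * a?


Break into single-operator statements:
t1 = m * a
t2 = x + t1


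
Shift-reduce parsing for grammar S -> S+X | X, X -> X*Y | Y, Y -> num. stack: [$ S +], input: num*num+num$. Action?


no handle ('S+' is not any RHS); shift 'num'
Action: shift


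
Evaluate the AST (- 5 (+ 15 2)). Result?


Evaluate inner: (+ 15 2) = 17
Evaluate root: (- 5 17) = -12
Result: -12


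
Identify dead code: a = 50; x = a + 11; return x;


a is read by x's definition; x is returned
No dead code


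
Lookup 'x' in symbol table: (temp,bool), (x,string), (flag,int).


Lookup 'x' → type string


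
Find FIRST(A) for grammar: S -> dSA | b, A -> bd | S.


Per alternative of A: FIRST(bd) = {b}; FIRST(S) = {b, d}
FIRST(A) = {b, d}


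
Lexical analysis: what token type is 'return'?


Pattern: reserved word
Type: KEYWORD


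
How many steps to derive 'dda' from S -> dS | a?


Derivation: S => dS => ddS => dda
Steps: 3


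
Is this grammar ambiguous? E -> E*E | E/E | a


'a*a/a' has two parse trees (no precedence encoded between * and /)
Ambiguous


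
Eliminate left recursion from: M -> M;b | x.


Left-recursive alternatives: M;b; non-recursive: x
Introduce M': M -> xM', M' -> ;bM' | ε


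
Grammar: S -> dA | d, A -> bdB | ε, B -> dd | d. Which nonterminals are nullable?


A nonterminal is nullable iff some alternative derives ε (directly, or every symbol in it is nullable)
Nullable: {A}


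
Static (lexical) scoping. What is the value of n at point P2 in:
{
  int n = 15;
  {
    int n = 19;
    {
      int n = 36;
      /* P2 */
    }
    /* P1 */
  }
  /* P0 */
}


n declared in the same block as P2
n = 36


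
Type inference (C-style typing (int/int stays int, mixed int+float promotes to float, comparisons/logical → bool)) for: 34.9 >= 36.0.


Operand types: float >= float
Rule: comparison yields bool
Result type: bool


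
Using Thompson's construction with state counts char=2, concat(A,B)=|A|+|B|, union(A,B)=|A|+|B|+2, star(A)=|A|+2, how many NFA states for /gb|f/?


Syntax tree has 3 char leaf(s), 1 union(s), 0 star(s)
chars contribute 3×2 = 6; each union adds +2; each star adds +2
Total: 6 + 2 + 0 = 8 states


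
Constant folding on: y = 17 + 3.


17 + 3 = 20 at compile time
Optimized: y = 20


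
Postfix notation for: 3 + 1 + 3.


Left to right (same or higher precedence on left)
Postfix: 3 1 + 3 +


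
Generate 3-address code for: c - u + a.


Break into single-operator statements:
t1 = c - u
t2 = t1 + a


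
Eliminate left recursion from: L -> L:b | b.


Left-recursive alternatives: L:b; non-recursive: b
Introduce L': L -> bL', L' -> :bL' | ε


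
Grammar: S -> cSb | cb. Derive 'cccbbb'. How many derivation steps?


Derivation: S => cSb => ccSbb => cccbbb
Steps: 3


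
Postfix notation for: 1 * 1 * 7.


Left to right (same or higher precedence on left)
Postfix: 1 1 * 7 *


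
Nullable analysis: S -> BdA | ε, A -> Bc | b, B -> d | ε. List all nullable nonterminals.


A nonterminal is nullable iff some alternative derives ε (directly, or every symbol in it is nullable)
Nullable: {B, S}


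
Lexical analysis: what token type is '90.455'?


Pattern: digits with a decimal point
Type: FLOAT_LITERAL


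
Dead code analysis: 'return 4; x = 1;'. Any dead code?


statement follows a return and is unreachable
Dead: 'x = 1'


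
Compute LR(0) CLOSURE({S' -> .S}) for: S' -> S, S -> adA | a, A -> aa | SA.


Start: S' -> .S
For each item with dot before a nonterminal B, add B -> .γ for every B-production
Closure: [S' -> .S, S -> .adA, S -> .a]


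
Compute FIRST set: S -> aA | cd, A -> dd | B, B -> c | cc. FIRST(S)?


Per alternative of S: FIRST(aA) = {a}; FIRST(cd) = {c}
FIRST(S) = {a, c}


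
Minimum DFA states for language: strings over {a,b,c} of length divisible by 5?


Track length mod 5: states 0..4, accept at 0
Minimal DFA: 5 states


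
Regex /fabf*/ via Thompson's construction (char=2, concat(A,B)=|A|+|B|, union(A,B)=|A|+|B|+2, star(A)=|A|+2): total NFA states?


Syntax tree has 4 char leaf(s), 0 union(s), 1 star(s)
chars contribute 4×2 = 8; each union adds +2; each star adds +2
Total: 8 + 0 + 2 = 10 states


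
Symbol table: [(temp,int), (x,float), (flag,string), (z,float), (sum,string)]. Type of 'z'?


Lookup 'z' → type float


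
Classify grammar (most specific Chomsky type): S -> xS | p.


Right-linear: every RHS is a terminal or a terminal followed by one nonterminal
Classification: Type 3 (Regular)


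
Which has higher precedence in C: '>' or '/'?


'/' is multiplicative (level 10); '>' is relational (level 7)
Higher level binds tighter
'/' has higher precedence than '>'


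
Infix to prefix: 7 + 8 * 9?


'*' binds tighter: tree is (+ 7 (* 8 9))
Prefix: + 7 * 8 9


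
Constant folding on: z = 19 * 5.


19 * 5 = 95 at compile time
Optimized: z = 95


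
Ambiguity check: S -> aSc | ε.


balanced a^n…c^n: each string has a unique parse
Unambiguous


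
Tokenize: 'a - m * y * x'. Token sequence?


Scan left to right, longest-match per lexeme
Tokens: ID(a), OP(-), ID(m), OP(*), ID(y), OP(*), ID(x)


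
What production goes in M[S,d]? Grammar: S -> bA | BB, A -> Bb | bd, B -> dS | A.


For [S, d]: 'd' ∈ FIRST(BB)
Entry: S -> BB


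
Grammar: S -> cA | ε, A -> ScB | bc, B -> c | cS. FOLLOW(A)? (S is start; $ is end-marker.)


$ ∈ FOLLOW(S). For each A -> αBβ: add FIRST(β)\{ε} to FOLLOW(B); if β nullable, add FOLLOW(A).
FOLLOW(A) = {$, c}


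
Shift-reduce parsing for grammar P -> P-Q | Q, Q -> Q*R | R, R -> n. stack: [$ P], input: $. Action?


start symbol P on stack, input exhausted
Action: accept


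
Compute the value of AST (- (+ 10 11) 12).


Evaluate inner: (+ 10 11) = 21
Evaluate root: (- 21 12) = 9
Result: 9


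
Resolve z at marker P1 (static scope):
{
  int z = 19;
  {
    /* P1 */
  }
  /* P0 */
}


P1's block does not declare z; resolves to the enclosing declaration at depth 0
z = 19


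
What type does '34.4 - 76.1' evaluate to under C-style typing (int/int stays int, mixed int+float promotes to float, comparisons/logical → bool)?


Operand types: float - float
Rule: mixed int/float promotes to float; int/int stays int
Result type: float


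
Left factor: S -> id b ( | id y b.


Common prefix: 'id'
Factored: S -> id S', S' -> b ( | y b


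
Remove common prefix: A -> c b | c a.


Common prefix: 'c'
Factored: A -> c A', A' -> b | a


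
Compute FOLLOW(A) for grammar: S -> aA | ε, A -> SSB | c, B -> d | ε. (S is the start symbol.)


$ ∈ FOLLOW(S). For each A -> αBβ: add FIRST(β)\{ε} to FOLLOW(B); if β nullable, add FOLLOW(A).
FOLLOW(A) = {$, a, d}


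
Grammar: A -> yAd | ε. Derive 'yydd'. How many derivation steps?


Derivation: A => yAd => yyAdd => yydd
Steps: 3


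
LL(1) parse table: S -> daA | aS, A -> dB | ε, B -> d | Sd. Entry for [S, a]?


For [S, a]: 'a' ∈ FIRST(aS)
Entry: S -> aS


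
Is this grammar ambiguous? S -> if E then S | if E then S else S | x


dangling else: 'if E then if E then x else x' parses two ways
Ambiguous


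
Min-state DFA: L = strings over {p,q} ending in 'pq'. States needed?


Track the longest suffix of input matching a prefix of 'pq': 3 classes (prefixes of length 0..2)
Minimal DFA: 3 states


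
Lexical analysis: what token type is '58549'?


Pattern: digits only
Type: INTEGER_LITERAL


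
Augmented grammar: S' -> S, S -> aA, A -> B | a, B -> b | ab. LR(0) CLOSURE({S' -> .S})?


Start: S' -> .S
For each item with dot before a nonterminal B, add B -> .γ for every B-production
Closure: [S' -> .S, S -> .aA]


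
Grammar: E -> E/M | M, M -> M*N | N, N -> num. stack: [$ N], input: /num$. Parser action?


'N' (not preceded by M*) is the handle for M -> N
Action: reduce (M -> N)


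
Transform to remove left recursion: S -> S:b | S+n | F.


Left-recursive alternatives: S:b, S+n; non-recursive: F
Introduce S': S -> FS', S' -> :bS' | +nS' | ε


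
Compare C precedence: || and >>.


'>>' is shift (level 8); '||' is logical OR (level 1)
Higher level binds tighter
'>>' has higher precedence than '||'


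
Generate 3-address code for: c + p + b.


Break into single-operator statements:
t1 = c + p
t2 = t1 + b


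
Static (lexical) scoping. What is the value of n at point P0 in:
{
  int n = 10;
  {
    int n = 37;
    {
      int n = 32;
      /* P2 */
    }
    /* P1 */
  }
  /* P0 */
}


n declared in the same block as P0
n = 10


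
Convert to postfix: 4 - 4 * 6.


* has higher precedence, evaluate 4*6 first
Postfix: 4 4 6 * -


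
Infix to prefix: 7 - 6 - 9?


left-to-right (same/higher precedence on left): tree is (- (- 7 6) 9)
Prefix: - - 7 6 9


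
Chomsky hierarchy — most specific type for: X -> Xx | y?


Left-linear: every RHS is a terminal or one nonterminal followed by a terminal
Classification: Type 3 (Regular)


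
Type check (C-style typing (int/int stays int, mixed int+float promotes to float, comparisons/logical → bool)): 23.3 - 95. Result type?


Operand types: float - int
Rule: mixed int/float promotes to float; int/int stays int
Result type: float


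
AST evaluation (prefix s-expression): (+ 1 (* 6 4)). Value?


Evaluate inner: (* 6 4) = 24
Evaluate root: (+ 1 24) = 25
Result: 25


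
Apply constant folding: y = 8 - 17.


8 - 17 = -9 at compile time
Optimized: y = -9


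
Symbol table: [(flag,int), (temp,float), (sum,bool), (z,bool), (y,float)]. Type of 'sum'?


Lookup 'sum' → type bool


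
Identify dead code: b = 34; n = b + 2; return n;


b is read by n's definition; n is returned
No dead code


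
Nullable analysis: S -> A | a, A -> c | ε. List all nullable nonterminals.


A nonterminal is nullable iff some alternative derives ε (directly, or every symbol in it is nullable)
Nullable: {A, S}


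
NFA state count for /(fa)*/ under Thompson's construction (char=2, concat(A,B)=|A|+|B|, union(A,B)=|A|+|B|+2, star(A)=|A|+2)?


Syntax tree has 2 char leaf(s), 0 union(s), 1 star(s)
chars contribute 2×2 = 4; each union adds +2; each star adds +2
Total: 4 + 0 + 2 = 6 states


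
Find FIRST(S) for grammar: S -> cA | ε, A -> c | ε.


Per alternative of S: FIRST(cA) = {c}; FIRST(ε) = {ε}
FIRST(S) = {c, ε}


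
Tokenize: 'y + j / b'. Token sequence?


Scan left to right, longest-match per lexeme
Tokens: ID(y), OP(+), ID(j), OP(/), ID(b)


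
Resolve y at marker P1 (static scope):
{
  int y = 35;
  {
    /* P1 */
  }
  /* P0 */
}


P1's block does not declare y; resolves to the enclosing declaration at depth 0
y = 35


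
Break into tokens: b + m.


Scan left to right, longest-match per lexeme
Tokens: ID(b), OP(+), ID(m)


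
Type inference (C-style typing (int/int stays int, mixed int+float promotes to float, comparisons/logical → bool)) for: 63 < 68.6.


Operand types: int < float
Rule: comparison yields bool
Result type: bool


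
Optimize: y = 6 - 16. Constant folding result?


6 - 16 = -10 at compile time
Optimized: y = -10


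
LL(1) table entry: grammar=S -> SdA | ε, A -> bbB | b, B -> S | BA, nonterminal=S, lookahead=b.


For [S, b]: ε is nullable and 'b' ∈ FOLLOW(S)
Entry: S -> ε


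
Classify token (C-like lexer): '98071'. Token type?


Pattern: digits only
Type: INTEGER_LITERAL


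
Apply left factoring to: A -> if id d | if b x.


Common prefix: 'if'
Factored: A -> if A', A' -> id d | b x


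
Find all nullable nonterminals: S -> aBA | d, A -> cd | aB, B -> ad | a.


A nonterminal is nullable iff some alternative derives ε (directly, or every symbol in it is nullable)
Nullable: {}


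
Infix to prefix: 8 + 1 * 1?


'*' binds tighter: tree is (+ 8 (* 1 1))
Prefix: + 8 * 1 1


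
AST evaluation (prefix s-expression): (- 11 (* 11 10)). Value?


Evaluate inner: (* 11 10) = 110
Evaluate root: (- 11 110) = -99
Result: -99


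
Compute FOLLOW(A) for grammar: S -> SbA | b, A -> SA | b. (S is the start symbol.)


$ ∈ FOLLOW(S). For each A -> αBβ: add FIRST(β)\{ε} to FOLLOW(B); if β nullable, add FOLLOW(A).
FOLLOW(A) = {$, b}


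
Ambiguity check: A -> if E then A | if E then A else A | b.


dangling else: 'if E then if E then b else b' parses two ways
Ambiguous


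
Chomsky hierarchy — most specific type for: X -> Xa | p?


Left-linear: every RHS is a terminal or one nonterminal followed by a terminal
Classification: Type 3 (Regular)


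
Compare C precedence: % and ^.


'%' is multiplicative (level 10); '^' is bitwise XOR (level 4)
Higher level binds tighter
'%' has higher precedence than '^'


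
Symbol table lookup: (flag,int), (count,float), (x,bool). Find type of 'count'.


Lookup 'count' → type float


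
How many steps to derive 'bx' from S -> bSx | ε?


Derivation: S => bSx => bx
Steps: 2


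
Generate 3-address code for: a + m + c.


Break into single-operator statements:
t1 = a + m
t2 = t1 + c


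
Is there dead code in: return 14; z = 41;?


statement follows a return and is unreachable
Dead: 'z = 41'


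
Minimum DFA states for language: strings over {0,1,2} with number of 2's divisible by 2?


Track (count of 2) mod 2: states 0..1, accept at 0
Minimal DFA: 2 states


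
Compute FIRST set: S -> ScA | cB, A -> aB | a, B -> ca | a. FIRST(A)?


Per alternative of A: FIRST(aB) = {a}; FIRST(a) = {a}
FIRST(A) = {a}


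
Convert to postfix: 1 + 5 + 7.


Left to right (same or higher precedence on left)
Postfix: 1 5 + 7 +


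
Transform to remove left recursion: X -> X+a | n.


Left-recursive alternatives: X+a; non-recursive: n
Introduce X': X -> nX', X' -> +aX' | ε


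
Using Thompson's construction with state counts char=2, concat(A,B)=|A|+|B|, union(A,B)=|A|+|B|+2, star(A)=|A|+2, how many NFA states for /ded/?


Syntax tree has 3 char leaf(s), 0 union(s), 0 star(s)
chars contribute 3×2 = 6; each union adds +2; each star adds +2
Total: 6 + 0 + 0 = 6 states


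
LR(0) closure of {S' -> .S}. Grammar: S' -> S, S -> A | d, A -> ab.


Start: S' -> .S
For each item with dot before a nonterminal B, add B -> .γ for every B-production
Closure: [S' -> .S, S -> .A, S -> .d, A -> .ab]


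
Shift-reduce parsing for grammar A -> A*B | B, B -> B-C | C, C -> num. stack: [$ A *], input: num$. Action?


no handle ('A*' is not any RHS); shift 'num'
Action: shift


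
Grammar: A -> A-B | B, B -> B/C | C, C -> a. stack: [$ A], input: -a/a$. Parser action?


shift '-' to continue A -> A-B
Action: shift


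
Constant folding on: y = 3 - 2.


3 - 2 = 1 at compile time
Optimized: y = 1


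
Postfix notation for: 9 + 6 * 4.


* has higher precedence, evaluate 6*4 first
Postfix: 9 6 4 * +


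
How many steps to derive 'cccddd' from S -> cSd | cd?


Derivation: S => cSd => ccSdd => cccddd
Steps: 3


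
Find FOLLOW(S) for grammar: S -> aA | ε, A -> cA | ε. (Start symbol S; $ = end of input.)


$ ∈ FOLLOW(S). For each A -> αBβ: add FIRST(β)\{ε} to FOLLOW(B); if β nullable, add FOLLOW(A).
FOLLOW(S) = {$}


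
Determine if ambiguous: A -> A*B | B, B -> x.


precedence layered via separate nonterminal B: deterministic
Unambiguous


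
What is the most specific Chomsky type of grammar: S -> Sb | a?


Left-linear: every RHS is a terminal or one nonterminal followed by a terminal
Classification: Type 3 (Regular)


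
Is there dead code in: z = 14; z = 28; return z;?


first assignment to z is overwritten before any read
Dead: 'z = 14'


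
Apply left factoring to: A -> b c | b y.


Common prefix: 'b'
Factored: A -> b A', A' -> c | y


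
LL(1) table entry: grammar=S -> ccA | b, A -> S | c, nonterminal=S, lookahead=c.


For [S, c]: 'c' ∈ FIRST(ccA)
Entry: S -> ccA


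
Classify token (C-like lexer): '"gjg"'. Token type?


Pattern: double-quoted sequence
Type: STRING_LITERAL


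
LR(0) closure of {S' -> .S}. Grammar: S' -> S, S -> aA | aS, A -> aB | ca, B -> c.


Start: S' -> .S
For each item with dot before a nonterminal B, add B -> .γ for every B-production
Closure: [S' -> .S, S -> .aA, S -> .aS]


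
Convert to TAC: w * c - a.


Break into single-operator statements:
t1 = w * c
t2 = t1 - a


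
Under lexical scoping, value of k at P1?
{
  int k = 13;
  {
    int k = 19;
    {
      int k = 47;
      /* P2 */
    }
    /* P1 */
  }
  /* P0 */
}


k declared in the same block as P1
k = 19


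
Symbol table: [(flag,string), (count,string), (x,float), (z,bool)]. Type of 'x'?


Lookup 'x' → type float


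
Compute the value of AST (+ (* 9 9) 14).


Evaluate inner: (* 9 9) = 81
Evaluate root: (+ 81 14) = 95
Result: 95


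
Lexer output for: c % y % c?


Scan left to right, longest-match per lexeme
Tokens: ID(c), OP(%), ID(y), OP(%), ID(c)


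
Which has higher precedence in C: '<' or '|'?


'<' is relational (level 7); '|' is bitwise OR (level 3)
Higher level binds tighter
'<' has higher precedence than '|'


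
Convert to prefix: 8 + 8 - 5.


left-to-right (same/higher precedence on left): tree is (- (+ 8 8) 5)
Prefix: - + 8 8 5


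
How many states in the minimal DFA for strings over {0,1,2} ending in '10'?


Track the longest suffix of input matching a prefix of '10': 3 classes (prefixes of length 0..2)
Minimal DFA: 3 states


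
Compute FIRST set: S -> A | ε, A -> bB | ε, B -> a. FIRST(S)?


Per alternative of S: FIRST(A) = {b, ε}; FIRST(ε) = {ε}
FIRST(S) = {b, ε}


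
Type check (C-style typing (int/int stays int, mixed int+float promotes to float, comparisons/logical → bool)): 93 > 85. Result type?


Operand types: int > int
Rule: comparison yields bool
Result type: bool


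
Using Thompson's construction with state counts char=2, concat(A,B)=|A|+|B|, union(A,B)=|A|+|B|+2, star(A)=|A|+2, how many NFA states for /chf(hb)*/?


Syntax tree has 5 char leaf(s), 0 union(s), 1 star(s)
chars contribute 5×2 = 10; each union adds +2; each star adds +2
Total: 10 + 0 + 2 = 12 states


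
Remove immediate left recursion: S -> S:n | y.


Left-recursive alternatives: S:n; non-recursive: y
Introduce S': S -> yS', S' -> :nS' | ε


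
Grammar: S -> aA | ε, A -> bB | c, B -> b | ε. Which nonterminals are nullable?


A nonterminal is nullable iff some alternative derives ε (directly, or every symbol in it is nullable)
Nullable: {B, S}


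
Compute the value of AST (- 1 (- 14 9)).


Evaluate inner: (- 14 9) = 5
Evaluate root: (- 1 5) = -4
Result: -4


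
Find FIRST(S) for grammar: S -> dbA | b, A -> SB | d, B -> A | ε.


Per alternative of S: FIRST(dbA) = {d}; FIRST(b) = {b}
FIRST(S) = {b, d}


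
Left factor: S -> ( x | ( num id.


Common prefix: '('
Factored: S -> ( S', S' -> x | num id


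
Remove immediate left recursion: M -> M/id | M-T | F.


Left-recursive alternatives: M/id, M-T; non-recursive: F
Introduce M': M -> FM', M' -> /idM' | -TM' | ε


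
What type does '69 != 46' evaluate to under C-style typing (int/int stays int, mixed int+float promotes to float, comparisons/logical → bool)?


Operand types: int != int
Rule: comparison yields bool
Result type: bool


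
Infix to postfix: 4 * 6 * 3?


Left to right (same or higher precedence on left)
Postfix: 4 6 * 3 *


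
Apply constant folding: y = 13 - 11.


13 - 11 = 2 at compile time
Optimized: y = 2


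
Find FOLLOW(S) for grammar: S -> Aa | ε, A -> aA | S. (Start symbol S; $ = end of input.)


$ ∈ FOLLOW(S). For each A -> αBβ: add FIRST(β)\{ε} to FOLLOW(B); if β nullable, add FOLLOW(A).
FOLLOW(S) = {$, a}


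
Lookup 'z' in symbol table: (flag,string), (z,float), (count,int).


Lookup 'z' → type float


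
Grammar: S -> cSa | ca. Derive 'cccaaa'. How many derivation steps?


Derivation: S => cSa => ccSaa => cccaaa
Steps: 3


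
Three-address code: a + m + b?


Break into single-operator statements:
t1 = a + m
t2 = t1 + b


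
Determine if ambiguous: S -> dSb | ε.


balanced d^n…b^n: each string has a unique parse
Unambiguous


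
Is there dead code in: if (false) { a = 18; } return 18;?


condition is constant false, so the whole block is unreachable
Dead: 'if (false) { a = 18; }'


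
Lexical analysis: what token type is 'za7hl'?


Pattern: letter/underscore followed by alphanumerics, not a keyword
Type: IDENTIFIER


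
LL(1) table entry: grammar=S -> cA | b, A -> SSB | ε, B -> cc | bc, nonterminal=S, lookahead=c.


For [S, c]: 'c' ∈ FIRST(cA)
Entry: S -> cA


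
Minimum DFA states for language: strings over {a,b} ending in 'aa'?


Track the longest suffix of input matching a prefix of 'aa': 3 classes (prefixes of length 0..2)
Minimal DFA: 3 states


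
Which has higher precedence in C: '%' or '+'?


'%' is multiplicative (level 10); '+' is additive (level 9)
Higher level binds tighter
'%' has higher precedence than '+'


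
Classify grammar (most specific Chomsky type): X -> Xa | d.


Left-linear: every RHS is a terminal or one nonterminal followed by a terminal
Classification: Type 3 (Regular)


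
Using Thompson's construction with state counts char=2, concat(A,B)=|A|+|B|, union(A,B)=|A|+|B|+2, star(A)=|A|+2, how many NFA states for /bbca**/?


Syntax tree has 4 char leaf(s), 0 union(s), 2 star(s)
chars contribute 4×2 = 8; each union adds +2; each star adds +2
Total: 8 + 0 + 4 = 12 states


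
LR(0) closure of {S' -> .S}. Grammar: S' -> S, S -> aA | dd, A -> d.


Start: S' -> .S
For each item with dot before a nonterminal B, add B -> .γ for every B-production
Closure: [S' -> .S, S -> .aA, S -> .dd]


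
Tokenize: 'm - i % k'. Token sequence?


Scan left to right, longest-match per lexeme
Tokens: ID(m), OP(-), ID(i), OP(%), ID(k)


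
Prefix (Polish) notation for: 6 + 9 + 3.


left-to-right (same/higher precedence on left): tree is (+ (+ 6 9) 3)
Prefix: + + 6 9 3


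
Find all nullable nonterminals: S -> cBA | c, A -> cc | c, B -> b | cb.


A nonterminal is nullable iff some alternative derives ε (directly, or every symbol in it is nullable)
Nullable: {}


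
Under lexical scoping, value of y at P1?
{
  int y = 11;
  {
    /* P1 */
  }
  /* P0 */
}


P1's block does not declare y; resolves to the enclosing declaration at depth 0
y = 11


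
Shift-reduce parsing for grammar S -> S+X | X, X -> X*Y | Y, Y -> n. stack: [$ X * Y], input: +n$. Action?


handle 'X*Y' on top
Action: reduce (X -> X*Y)


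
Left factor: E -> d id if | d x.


Common prefix: 'd'
Factored: E -> d E', E' -> id if | x


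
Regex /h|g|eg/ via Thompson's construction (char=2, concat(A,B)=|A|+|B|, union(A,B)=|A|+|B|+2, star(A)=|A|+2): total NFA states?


Syntax tree has 4 char leaf(s), 2 union(s), 0 star(s)
chars contribute 4×2 = 8; each union adds +2; each star adds +2
Total: 8 + 4 + 0 = 12 states


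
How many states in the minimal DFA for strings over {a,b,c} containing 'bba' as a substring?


KMP-style automaton: 3 progress states + 1 absorbing accept = 4
Minimal DFA: 4 states


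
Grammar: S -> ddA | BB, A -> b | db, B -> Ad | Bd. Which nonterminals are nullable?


A nonterminal is nullable iff some alternative derives ε (directly, or every symbol in it is nullable)
Nullable: {}


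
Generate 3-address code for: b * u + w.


Break into single-operator statements:
t1 = b * u
t2 = t1 + w


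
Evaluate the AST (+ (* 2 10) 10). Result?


Evaluate inner: (* 2 10) = 20
Evaluate root: (+ 20 10) = 30
Result: 30


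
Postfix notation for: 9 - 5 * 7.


* has higher precedence, evaluate 5*7 first
Postfix: 9 5 7 * -


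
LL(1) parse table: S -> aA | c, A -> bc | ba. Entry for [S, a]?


For [S, a]: 'a' ∈ FIRST(aA)
Entry: S -> aA


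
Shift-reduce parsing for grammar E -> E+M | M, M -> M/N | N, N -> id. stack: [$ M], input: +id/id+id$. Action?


lookahead ∉ {/} so M won't extend; reduce E -> M
Action: reduce (E -> M)


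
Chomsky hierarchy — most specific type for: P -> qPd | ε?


Single nonterminal LHS, but q^n d^n is not regular
Classification: Type 2 (Context-Free)


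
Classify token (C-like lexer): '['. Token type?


Pattern: delimiter/punctuation
Type: PUNCTUATION


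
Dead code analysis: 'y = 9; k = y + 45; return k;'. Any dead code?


y is read by k's definition; k is returned
No dead code


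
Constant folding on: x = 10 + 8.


10 + 8 = 18 at compile time
Optimized: x = 18


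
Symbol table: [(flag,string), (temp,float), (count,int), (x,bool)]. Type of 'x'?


Lookup 'x' → type bool


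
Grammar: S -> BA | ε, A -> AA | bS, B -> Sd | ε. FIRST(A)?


Per alternative of A: FIRST(AA) = {b}; FIRST(bS) = {b}
FIRST(A) = {b}


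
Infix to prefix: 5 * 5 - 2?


left-to-right (same/higher precedence on left): tree is (- (* 5 5) 2)
Prefix: - * 5 5 2


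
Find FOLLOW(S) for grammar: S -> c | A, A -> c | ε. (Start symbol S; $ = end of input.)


$ ∈ FOLLOW(S). For each A -> αBβ: add FIRST(β)\{ε} to FOLLOW(B); if β nullable, add FOLLOW(A).
FOLLOW(S) = {$}


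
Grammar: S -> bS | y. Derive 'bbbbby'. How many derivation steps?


Derivation: S => bS => bbS => bbbS => bbbbS => bbbbbS => bbbbby
Steps: 6


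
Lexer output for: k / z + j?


Scan left to right, longest-match per lexeme
Tokens: ID(k), OP(/), ID(z), OP(+), ID(j)


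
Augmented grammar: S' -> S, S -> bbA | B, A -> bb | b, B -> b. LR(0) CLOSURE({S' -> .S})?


Start: S' -> .S
For each item with dot before a nonterminal B, add B -> .γ for every B-production
Closure: [S' -> .S, S -> .bbA, S -> .B, B -> .b]


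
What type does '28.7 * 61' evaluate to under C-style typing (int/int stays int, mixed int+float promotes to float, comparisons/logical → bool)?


Operand types: float * int
Rule: mixed int/float promotes to float; int/int stays int
Result type: float


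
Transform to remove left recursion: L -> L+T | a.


Left-recursive alternatives: L+T; non-recursive: a
Introduce L': L -> aL', L' -> +TL' | ε


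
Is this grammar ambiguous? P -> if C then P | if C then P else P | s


dangling else: 'if C then if C then s else s' parses two ways
Ambiguous


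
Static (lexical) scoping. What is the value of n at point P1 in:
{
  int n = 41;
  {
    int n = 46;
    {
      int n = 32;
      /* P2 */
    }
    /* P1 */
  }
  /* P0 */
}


n declared in the same block as P1
n = 46


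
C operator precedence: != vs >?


'>' is relational (level 7); '!=' is equality (level 6)
Higher level binds tighter
'>' has higher precedence than '!='


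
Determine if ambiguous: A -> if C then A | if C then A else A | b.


dangling else: 'if C then if C then b else b' parses two ways
Ambiguous


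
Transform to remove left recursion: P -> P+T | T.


Left-recursive alternatives: P+T; non-recursive: T
Introduce P': P -> TP', P' -> +TP' | ε


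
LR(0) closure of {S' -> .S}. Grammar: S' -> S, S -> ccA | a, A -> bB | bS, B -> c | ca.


Start: S' -> .S
For each item with dot before a nonterminal B, add B -> .γ for every B-production
Closure: [S' -> .S, S -> .ccA, S -> .a]


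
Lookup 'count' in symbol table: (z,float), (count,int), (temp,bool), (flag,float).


Lookup 'count' → type int


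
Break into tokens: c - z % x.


Scan left to right, longest-match per lexeme
Tokens: ID(c), OP(-), ID(z), OP(%), ID(x)


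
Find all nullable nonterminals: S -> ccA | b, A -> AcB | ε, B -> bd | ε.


A nonterminal is nullable iff some alternative derives ε (directly, or every symbol in it is nullable)
Nullable: {A, B}
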